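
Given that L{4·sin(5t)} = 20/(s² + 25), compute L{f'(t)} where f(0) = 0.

L{f'(t)} = s·F(s) - f(0) = s·20/(s² + 25) - 0 = 20s/(s² + 25)

Final answer: 20s/(s² + 25)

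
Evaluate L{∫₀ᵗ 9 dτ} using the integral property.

L{∫₀ᵗ f(τ)dτ} = F(s)/s with f(t) = 9. F(s) = 9/s, so L{∫₀ᵗ 9 dτ} = (9/s)/s = 9/s². (Check: ∫₀ᵗ 9 dτ = 9t.)

Final answer: 9/s²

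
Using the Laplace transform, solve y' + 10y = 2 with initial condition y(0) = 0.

sY + 10Y = 2/s. Y = 2/(s(s+10)). Partial fractions: Y = 1/5/s - 1/5/(s+10)

Final answer: y(t) = 1/5(1 - e^(-10t))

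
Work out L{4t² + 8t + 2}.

L{4t² + 8t + 2} = 4·2/s³ + 8/s² + 2/s = 8/s³ + 8/s² + 2/s

Final answer: 8/s³ + 8/s² + 2/s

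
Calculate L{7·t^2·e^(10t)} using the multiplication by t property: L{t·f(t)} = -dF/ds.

Using L{t^n·e^(at)} = n!/(s-a)^(n+1), L{t^2·e^(10t)} = 2/(s-10)^3, so L{7·t^2·e^(10t)} = 7·2/(s-10)^3 = 14/(s-10)^3

Final answer: 14/(s-10)^3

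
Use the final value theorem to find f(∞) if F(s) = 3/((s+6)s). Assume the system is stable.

f(∞) = lim_{s→0} sF(s) = lim_{s→0} 3/(s+6) = 1/2

Final answer: 1/2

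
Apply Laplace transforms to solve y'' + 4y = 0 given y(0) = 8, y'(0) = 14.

L{y''} + 4L{y} = 0. s²Y - 8s - 14 + 4Y = 0. Y(s² + 4) = 8s + 14. Y = (8s + 14)/(s² + 4). Inverting: y(t) = 8cos(2t) + 7sin(2t)

Final answer: y(t) = 8cos(2t) + 7sin(2t)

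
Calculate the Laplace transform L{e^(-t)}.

L{e^(at)} = 1/(s-a), so L{e^(-t)} = 1/(s+1)

Final answer: 1/(s+1)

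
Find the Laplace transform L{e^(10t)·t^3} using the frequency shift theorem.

L{e^(at)·t^n} = n!/(s-a)^(n+1), so L{e^(10t)·t^3} = 6/(s-10)^4

Final answer: 6/(s-10)^4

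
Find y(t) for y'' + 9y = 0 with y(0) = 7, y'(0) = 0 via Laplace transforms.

L{y''} + 9L{y} = 0. s²Y - 7s - 0 + 9Y = 0. Y(s² + 9) = 7s. Y = (7s)/(s² + 9). Inverting: y(t) = 7cos(3t)

Final answer: y(t) = 7cos(3t)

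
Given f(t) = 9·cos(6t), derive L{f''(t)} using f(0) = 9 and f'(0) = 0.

F(s) = 9s/(s² + 36). L{f''(t)} = s²F(s) - sf(0) - f'(0) = 9s³/(s² + 36) - 9s = (9s³ - 9s(s² + 36))/(s² + 36) = -324s/(s² + 36)

Final answer: -324s/(s² + 36)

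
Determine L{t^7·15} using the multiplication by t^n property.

L{15} = 15/s. d^1/ds^1[1/s] = -1/s². d^2/ds^2[1/s] = 2/s^3. d^3/ds^3[1/s] = -6/s^4. d^4/ds^4[1/s] = 24/s^5. d^5/ds^5[1/s] = -120/s^6. d^6/ds^6[1/s] = 720/s^7. d^7/ds^7[1/s] = -5040/s^8. So L{t^7} = (-1)^{7}·-5040/s^8 = 5040/s^8. Then L{t^7·15} = 15·5040/s^8 = 75600/s^8

Final answer: 75600/s^8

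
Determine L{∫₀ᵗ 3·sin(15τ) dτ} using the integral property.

L{∫₀ᵗ f(τ)dτ} = F(s)/s with F(s) = 45/(s² + 225), so the result is (45/(s² + 225))/s = 45/(s(s² + 225))

Final answer: 45/(s(s² + 225))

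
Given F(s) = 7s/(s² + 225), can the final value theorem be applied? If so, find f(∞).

The final value theorem requires all poles of sF(s) in the left half-plane. sF(s) = 7s²/(s² + 225) has poles at s = ±15i (imaginary axis). Theorem does NOT apply (oscillatory system).

Final answer: Not applicable (oscillatory)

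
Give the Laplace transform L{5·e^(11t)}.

L{e^(at)} = 1/(s-a), so L{e^(11t)} = 1/(s-11). Then L{5·e^(11t)} = 5/(s-11)

Final answer: 5/(s-11)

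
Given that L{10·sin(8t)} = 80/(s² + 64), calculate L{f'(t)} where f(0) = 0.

L{f'(t)} = s·F(s) - f(0) = s·80/(s² + 64) - 0 = 80s/(s² + 64)

Final answer: 80s/(s² + 64)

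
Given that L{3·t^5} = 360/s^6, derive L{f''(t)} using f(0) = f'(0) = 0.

L{f''(t)} = s²F(s) - sf(0) - f'(0) = s²·360/s^6 - 0 - 0 = 360/s^4

Final answer: 360/s^4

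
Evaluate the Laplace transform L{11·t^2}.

L{t^n} = n!/s^(n+1), so L{t^2} = 2/s^3. Then L{11·t^2} = 11·2/s^3 = 22/s^3

Final answer: 22/s^3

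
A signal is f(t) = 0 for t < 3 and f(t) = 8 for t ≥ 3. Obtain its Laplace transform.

f(t) = 8·u(t-3). L{u(t-3)} = e^(-3s)/s, so L{f(t)} = 8·e^(-3s)/s

Final answer: 8·e^(-3s)/s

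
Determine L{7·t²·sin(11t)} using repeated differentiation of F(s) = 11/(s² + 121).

F(s) = 11/(s² + 121). F'(s) = -22s/(s² + 121)². F''(s) = -22(121 - 3s²)/(s² + 121)³ = (66s² - 2662)/(s² + 121)³. So L{t²·sin(11t)} = (-1)² F''(s) = (66s² - 2662)/(s² + 121)³. Then L{7·t²·sin(11t)} = 7·(66s² - 2662)/(s² + 121)³ = (462s² - 18634)/(s² + 121)³

Final answer: (462s² - 18634)/(s² + 121)³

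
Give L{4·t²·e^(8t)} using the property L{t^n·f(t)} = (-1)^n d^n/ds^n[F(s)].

L{e^(8t)} = 1/(s-8). d/ds[1/(s-8)] = -1/(s-8)². d²/ds²[1/(s-8)] = 2/(s-8)³. So L{t²·e^(8t)} = (-1)² · 2/(s-8)³ = 2/(s-8)³. Then L{4·t²·e^(8t)} = 4·2/(s-8)³ = 8/(s-8)³

Final answer: 8/(s-8)³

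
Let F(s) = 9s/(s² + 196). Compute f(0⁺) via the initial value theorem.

f(0⁺) = lim_{s→∞} s·9s/(s² + 196) = lim_{s→∞} 9s²/(s² + 196) = 9

Final answer: 9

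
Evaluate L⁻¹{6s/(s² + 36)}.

This is the form c·s/(s² + a²) with a = 6, c = 6. L⁻¹ = 6·cos(6t)

Final answer: 6·cos(6t)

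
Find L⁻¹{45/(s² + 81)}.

This is the form c·a/(s² + a²) with a = 9, c = 5. L⁻¹ = 5·sin(9t)

Final answer: 5·sin(9t)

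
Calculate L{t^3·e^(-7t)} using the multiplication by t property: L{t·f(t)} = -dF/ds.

Using L{t^n·e^(at)} = n!/(s-a)^(n+1), L{t^3·e^(-7t)} = 6/(s+7)^4

Final answer: 6/(s+7)^4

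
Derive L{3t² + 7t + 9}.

L{3t² + 7t + 9} = 3·2/s³ + 7/s² + 9/s = 6/s³ + 7/s² + 9/s

Final answer: 6/s³ + 7/s² + 9/s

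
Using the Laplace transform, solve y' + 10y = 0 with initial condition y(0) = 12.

L{y'} + 10L{y} = 0. sY - 12 + 10Y = 0. Y(s+10) = 12. Y = 12/(s+10)

Final answer: y(t) = 12e^(-10t)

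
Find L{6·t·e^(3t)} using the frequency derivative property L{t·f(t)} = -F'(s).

L{e^(3t)} = 1/(s-3). By frequency derivative: L{t·e^(3t)} = -d/ds[1/(s-3)] = -(-1)/(s-3)² = 1/(s-3)². Then L{6·t·e^(3t)} = 6·1/(s-3)² = 6/(s-3)²

Final answer: 6/(s-3)²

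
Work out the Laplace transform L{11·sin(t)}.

L{sin(ωt)} = ω/(s² + ω²), so L{sin(t)} = 1/(s² + 1). Then L{11·sin(t)} = 11·1/(s² + 1) = 11/(s² + 1)

Final answer: 11/(s² + 1)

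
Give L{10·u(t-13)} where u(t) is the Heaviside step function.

L{u(t-a)} = e^(-as)/s. Here a=13, so L{u(t-13)} = e^(-13s)/s, and L{10·u(t-13)} = 10·e^(-13s)/s

Final answer: 10·e^(-13s)/s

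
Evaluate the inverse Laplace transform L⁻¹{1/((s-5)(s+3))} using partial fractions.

Decompose: A/(s-5) + B/(s+3). A = 1/8, B = -1/8. f(t) = (e^(5t) - e^(-3t))/8

Final answer: (e^(5t) - e^(-3t))/8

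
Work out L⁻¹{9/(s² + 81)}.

This is the form c·a/(s² + a²) with a = 9. L⁻¹ = sin(9t)

Final answer: sin(9t)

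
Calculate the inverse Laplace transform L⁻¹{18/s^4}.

L⁻¹{n!/s^(n+1)} = t^n with n=3. So L⁻¹{6/s^4} = t^3, and L⁻¹{18/s^4} = (18/6)·t^3 = 3·t^3

Final answer: 3·t^3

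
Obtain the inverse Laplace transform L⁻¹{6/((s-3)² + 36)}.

Using frequency shift, L⁻¹{6/((s-3)² + 36)} = e^(3t)·sin(6t)

Final answer: e^(3t)·sin(6t)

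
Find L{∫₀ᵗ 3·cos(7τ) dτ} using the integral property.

L{∫₀ᵗ f(τ)dτ} = F(s)/s with F(s) = 3s/(s² + 49), so the result is (3s/(s² + 49))/s = 3/(s² + 49)

Final answer: 3/(s² + 49)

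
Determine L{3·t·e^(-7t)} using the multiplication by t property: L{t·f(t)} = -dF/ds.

Using L{t^n·e^(at)} = n!/(s-a)^(n+1), L{t·e^(-7t)} = 1/(s+7)^2, so L{3·t·e^(-7t)} = 3·1/(s+7)^2 = 3/(s+7)^2

Final answer: 3/(s+7)^2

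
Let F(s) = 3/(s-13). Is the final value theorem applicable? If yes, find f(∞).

sF(s) = 3s/(s-13) has a pole at s = 13 in the right half-plane. Theorem does NOT apply (unstable system; f(t) = 3·e^(13t) grows without bound).

Final answer: Not applicable (unstable)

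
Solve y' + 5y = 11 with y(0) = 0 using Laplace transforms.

sY + 5Y = 11/s. Y = 11/(s(s+5)). Partial fractions: Y = 11/5/s - 11/5/(s+5)

Final answer: y(t) = 11/5(1 - e^(-5t))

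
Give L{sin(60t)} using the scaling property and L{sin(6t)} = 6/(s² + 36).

Using L{f(at)} = (1/a)F(s/a) with a=10: L{sin(60t)} = (1/10) · 6/((s/10)² + 36) = (1/10) · 6·100/(s² + 3600) = 60/(s² + 3600)

Final answer: 60/(s² + 3600)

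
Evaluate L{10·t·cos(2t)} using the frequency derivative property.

L{cos(2t)} = s/(s² + 4). Derivative: d/ds[s/(s² + 4)] = [(s² + 4) - s·2s]/(s² + 4)² = (4 - s²)/(s² + 4)². So L{t·cos(2t)} = -F'(s) = (s² - 4)/(s² + 4)². Then L{10·t·cos(2t)} = 10·(s² - 4)/(s² + 4)²

Final answer: 10·(s² - 4)/(s² + 4)²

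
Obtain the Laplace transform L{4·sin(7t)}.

L{sin(ωt)} = ω/(s² + ω²), so L{sin(7t)} = 7/(s² + 49). Then L{4·sin(7t)} = 4·7/(s² + 49) = 28/(s² + 49)

Final answer: 28/(s² + 49)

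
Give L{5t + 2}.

L{5t + 2} = 5·L{t} + 2·L{1} = 5/s² + 2/s

Final answer: 5/s² + 2/s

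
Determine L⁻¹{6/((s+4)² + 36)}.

Form: b/((s-a)² + b²) → e^(at)sin(bt). With a=-4, b=6

Final answer: e^(-4t)·sin(6t)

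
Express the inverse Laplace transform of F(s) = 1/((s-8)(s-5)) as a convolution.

1/((s-8)(s-5)) = (1/(s-8))·(1/(s-5)) = L{e^(8t)}·L{e^(5t)}. So f(t) = e^(8t)*e^(5t) = ∫₀ᵗ e^(8τ)·e^(5(t-τ)) dτ

Final answer: ∫₀ᵗ e^(8τ)·e^(5(t-τ)) dτ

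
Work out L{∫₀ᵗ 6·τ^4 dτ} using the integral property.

L{∫₀ᵗ f(τ)dτ} = F(s)/s with f(t) = 6t^4. F(s) = 144/s^5, so L{∫₀ᵗ 6·τ^4 dτ} = (144/s^5)/s = 144/s^6. (Check: ∫₀ᵗ 6·τ^4 dτ = 6t^5/5.)

Final answer: 144/s^6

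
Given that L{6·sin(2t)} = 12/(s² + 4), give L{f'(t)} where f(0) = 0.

L{f'(t)} = s·F(s) - f(0) = s·12/(s² + 4) - 0 = 12s/(s² + 4)

Final answer: 12s/(s² + 4)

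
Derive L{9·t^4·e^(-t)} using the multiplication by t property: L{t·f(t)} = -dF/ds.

Using L{t^n·e^(at)} = n!/(s-a)^(n+1), L{t^4·e^(-t)} = 24/(s+1)^5, so L{9·t^4·e^(-t)} = 9·24/(s+1)^5 = 216/(s+1)^5

Final answer: 216/(s+1)^5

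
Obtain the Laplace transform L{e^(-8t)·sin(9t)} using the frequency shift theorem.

Frequency shift: L{e^(at)f(t)} = F(s-a). L{e^(-8t)·sin(9t)} = 9/((s+8)² + 81)

Final answer: 9/((s+8)² + 81)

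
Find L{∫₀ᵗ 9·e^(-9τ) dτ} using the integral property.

L{∫₀ᵗ f(τ)dτ} = F(s)/s with F(s) = 9/(s+9), so L{∫₀ᵗ 9·e^(-9τ) dτ} = 9/(s(s+9))

Final answer: 9/(s(s+9))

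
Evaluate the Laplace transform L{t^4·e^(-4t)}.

L{t^n·e^(at)} = n!/(s-a)^(n+1), so L{t^4·e^(-4t)} = 24/(s+4)^5

Final answer: 24/(s+4)^5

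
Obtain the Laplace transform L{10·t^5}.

L{t^n} = n!/s^(n+1), so L{t^5} = 120/s^6. Then L{10·t^5} = 10·120/s^6 = 1200/s^6

Final answer: 1200/s^6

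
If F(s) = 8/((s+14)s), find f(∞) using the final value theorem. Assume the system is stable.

f(∞) = lim_{s→0} sF(s) = lim_{s→0} 8/(s+14) = 4/7

Final answer: 4/7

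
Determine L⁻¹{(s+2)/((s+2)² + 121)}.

Using frequency shift: L⁻¹{(s-a)/((s-a)² + b²)} = e^(at)cos(bt). Here a=-2, b=11

Final answer: e^(-2t)·cos(11t)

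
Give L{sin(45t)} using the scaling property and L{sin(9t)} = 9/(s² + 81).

Using L{f(at)} = (1/a)F(s/a) with a=5: L{sin(45t)} = (1/5) · 9/((s/5)² + 81) = (1/5) · 9·25/(s² + 2025) = 45/(s² + 2025)

Final answer: 45/(s² + 2025)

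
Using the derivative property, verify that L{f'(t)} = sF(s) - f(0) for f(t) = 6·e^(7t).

f'(t) = 42e^(7t). Direct: L{f'(t)} = 42/(s-7). Property: s·6/(s-7) - 6 = (6s - 6(s-7))/(s-7) = 42/(s-7). ✓

Final answer: 42/(s-7)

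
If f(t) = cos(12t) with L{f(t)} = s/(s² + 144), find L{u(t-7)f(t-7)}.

Time shift theorem: L{u(t-a)f(t-a)} = e^(-as)F(s). Here a=7, F(s) = s/(s² + 144), so L{u(t-7)f(t-7)} = e^(-7s)·s/(s² + 144)

Final answer: e^(-7s)·s/(s² + 144)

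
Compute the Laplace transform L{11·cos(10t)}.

L{cos(ωt)} = s/(s² + ω²), so L{cos(10t)} = s/(s² + 100). Then L{11·cos(10t)} = 11·s/(s² + 100) = 11s/(s² + 100)

Final answer: 11s/(s² + 100)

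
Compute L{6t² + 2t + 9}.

L{6t² + 2t + 9} = 6·2/s³ + 2/s² + 9/s = 12/s³ + 2/s² + 9/s

Final answer: 12/s³ + 2/s² + 9/s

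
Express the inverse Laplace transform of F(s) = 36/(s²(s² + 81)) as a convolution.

36/(s²(s² + 81)) = (1/s²)·(36/(s² + 81)) = L{t}·L{4·sin(9t)}. So f(t) = t*(4·sin(9t)) = ∫₀ᵗ 4τ·sin(9(t-τ)) dτ

Final answer: ∫₀ᵗ 4τ·sin(9(t-τ)) dτ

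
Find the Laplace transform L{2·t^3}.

L{t^n} = n!/s^(n+1), so L{t^3} = 6/s^4. Then L{2·t^3} = 2·6/s^4 = 12/s^4

Final answer: 12/s^4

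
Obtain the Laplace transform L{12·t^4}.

L{t^n} = n!/s^(n+1), so L{t^4} = 24/s^5. Then L{12·t^4} = 12·24/s^5 = 288/s^5

Final answer: 288/s^5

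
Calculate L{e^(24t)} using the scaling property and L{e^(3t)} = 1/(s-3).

Using L{f(at)} = (1/a)F(s/a) with a=8 and f(t) = e^(3t): L{e^(24t)} = (1/8) · 1/((s/8)-3) = (1/8) · 8/(s-24) = 1/(s-24)

Final answer: 1/(s-24)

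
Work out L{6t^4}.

L{t^n} = n!/s^(n+1). So L{6t^4} = 6·4!/s^5 = 144/s^5

Final answer: 144/s^5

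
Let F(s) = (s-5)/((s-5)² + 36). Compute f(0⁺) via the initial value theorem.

f(0⁺) = lim_{s→∞} sF(s) = lim_{s→∞} s(s-5)/((s-5)² + 36) = 1

Final answer: 1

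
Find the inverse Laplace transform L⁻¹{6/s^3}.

L⁻¹{n!/s^(n+1)} = t^n with n=2. So L⁻¹{2/s^3} = t^2, and L⁻¹{6/s^3} = (6/2)·t^2 = 3·t^2

Final answer: 3·t^2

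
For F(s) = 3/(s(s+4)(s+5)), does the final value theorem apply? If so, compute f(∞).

Poles of sF(s) = 3/((s+4)(s+5)) are at s = -4 and s = -5, both in the left half-plane. Theorem applies. f(∞) = lim_{s→0} sF(s) = 3/(4·5) = 3/20

Final answer: 3/20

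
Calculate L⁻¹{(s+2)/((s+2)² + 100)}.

Using frequency shift: L⁻¹{(s-a)/((s-a)² + b²)} = e^(at)cos(bt). Here a=-2, b=10

Final answer: e^(-2t)·cos(10t)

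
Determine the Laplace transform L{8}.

L{8} = 8 · L{1} = 8/s

Final answer: 8/s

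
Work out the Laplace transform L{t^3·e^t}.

L{t^n·e^(at)} = n!/(s-a)^(n+1), so L{t^3·e^t} = 6/(s-1)^4

Final answer: 6/(s-1)^4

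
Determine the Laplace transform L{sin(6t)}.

L{sin(ωt)} = ω/(s² + ω²), so L{sin(6t)} = 6/(s² + 36)

Final answer: 6/(s² + 36)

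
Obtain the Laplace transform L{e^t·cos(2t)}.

L{e^(at)·cos(ωt)} = (s-a)/((s-a)² + ω²), so L{e^t·cos(2t)} = (s-1)/((s-1)² + 4)

Final answer: (s-1)/((s-1)² + 4)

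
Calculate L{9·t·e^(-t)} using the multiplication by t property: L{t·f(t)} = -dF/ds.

Using L{t^n·e^(at)} = n!/(s-a)^(n+1), L{t·e^(-t)} = 1/(s+1)^2, so L{9·t·e^(-t)} = 9·1/(s+1)^2 = 9/(s+1)^2

Final answer: 9/(s+1)^2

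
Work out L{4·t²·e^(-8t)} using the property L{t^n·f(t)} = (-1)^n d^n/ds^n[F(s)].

L{e^(-8t)} = 1/(s+8). d/ds[1/(s+8)] = -1/(s+8)². d²/ds²[1/(s+8)] = 2/(s+8)³. So L{t²·e^(-8t)} = (-1)² · 2/(s+8)³ = 2/(s+8)³. Then L{4·t²·e^(-8t)} = 4·2/(s+8)³ = 8/(s+8)³

Final answer: 8/(s+8)³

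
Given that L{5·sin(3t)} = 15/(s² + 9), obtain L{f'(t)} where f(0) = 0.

L{f'(t)} = s·F(s) - f(0) = s·15/(s² + 9) - 0 = 15s/(s² + 9)

Final answer: 15s/(s² + 9)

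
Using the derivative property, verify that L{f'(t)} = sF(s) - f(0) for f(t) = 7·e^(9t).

f'(t) = 63e^(9t). Direct: L{f'(t)} = 63/(s-9). Property: s·7/(s-9) - 7 = (7s - 7(s-9))/(s-9) = 63/(s-9). ✓

Final answer: 63/(s-9)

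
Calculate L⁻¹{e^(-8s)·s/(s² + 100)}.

L⁻¹{s/(s² + 100)} = cos(10t). By the time shift theorem, L⁻¹{e^(-as)F(s)} = u(t-a)f(t-a) with a=8, so L⁻¹{e^(-8s)·s/(s² + 100)} = u(t-8)·cos(10(t-8))

Final answer: u(t-8)·cos(10(t-8))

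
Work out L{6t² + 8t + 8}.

L{6t² + 8t + 8} = 6·2/s³ + 8/s² + 8/s = 12/s³ + 8/s² + 8/s

Final answer: 12/s³ + 8/s² + 8/s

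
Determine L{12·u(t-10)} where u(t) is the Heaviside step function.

L{u(t-a)} = e^(-as)/s. Here a=10, so L{u(t-10)} = e^(-10s)/s, and L{12·u(t-10)} = 12·e^(-10s)/s

Final answer: 12·e^(-10s)/s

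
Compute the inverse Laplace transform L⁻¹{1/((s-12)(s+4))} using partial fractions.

Decompose: A/(s-12) + B/(s+4). A = 1/16, B = -1/16. f(t) = (e^(12t) - e^(-4t))/16

Final answer: (e^(12t) - e^(-4t))/16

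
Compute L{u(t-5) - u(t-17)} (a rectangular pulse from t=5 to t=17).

L{u(t-a)} = e^(-as)/s. L{u(t-5) - u(t-17)} = (e^(-5s) - e^(-17s))/s

Final answer: (e^(-5s) - e^(-17s))/s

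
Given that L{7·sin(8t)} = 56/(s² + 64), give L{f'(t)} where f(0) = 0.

L{f'(t)} = s·F(s) - f(0) = s·56/(s² + 64) - 0 = 56s/(s² + 64)

Final answer: 56s/(s² + 64)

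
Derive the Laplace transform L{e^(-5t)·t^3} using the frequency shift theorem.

L{e^(at)·t^n} = n!/(s-a)^(n+1), so L{e^(-5t)·t^3} = 6/(s+5)^4

Final answer: 6/(s+5)^4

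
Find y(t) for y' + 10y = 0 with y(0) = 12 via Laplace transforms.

L{y'} + 10L{y} = 0. sY - 12 + 10Y = 0. Y(s+10) = 12. Y = 12/(s+10)

Final answer: y(t) = 12e^(-10t)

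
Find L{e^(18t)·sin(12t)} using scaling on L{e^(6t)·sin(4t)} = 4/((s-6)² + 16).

Scaling with a=3: L{e^(18t)·sin(12t)} = (1/3) · 4/((s/3-6)² + 16). Simplifying: 12/((s-18)² + 144)

Final answer: 12/((s-18)² + 144)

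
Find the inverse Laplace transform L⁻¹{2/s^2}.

L⁻¹{n!/s^(n+1)} = t^n with n=1. So L⁻¹{1/s^2} = t, and L⁻¹{2/s^2} = (2/1)·t = 2·t

Final answer: 2·t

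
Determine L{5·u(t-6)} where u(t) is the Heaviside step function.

L{u(t-a)} = e^(-as)/s. Here a=6, so L{u(t-6)} = e^(-6s)/s, and L{5·u(t-6)} = 5·e^(-6s)/s

Final answer: 5·e^(-6s)/s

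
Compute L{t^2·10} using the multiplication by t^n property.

L{10} = 10/s. d^1/ds^1[1/s] = -1/s². d^2/ds^2[1/s] = 2/s^3. So L{t^2} = (-1)^{2}·2/s^3 = 2/s^3. Then L{t^2·10} = 10·2/s^3 = 20/s^3

Final answer: 20/s^3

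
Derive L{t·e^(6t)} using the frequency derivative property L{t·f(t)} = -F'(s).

L{e^(6t)} = 1/(s-6). By frequency derivative: L{t·e^(6t)} = -d/ds[1/(s-6)] = -(-1)/(s-6)² = 1/(s-6)²

Final answer: 1/(s-6)²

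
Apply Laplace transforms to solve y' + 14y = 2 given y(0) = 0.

sY + 14Y = 2/s. Y = 2/(s(s+14)). Partial fractions: Y = 1/7/s - 1/7/(s+14)

Final answer: y(t) = 1/7(1 - e^(-14t))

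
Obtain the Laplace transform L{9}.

L{9} = 9 · L{1} = 9/s

Final answer: 9/s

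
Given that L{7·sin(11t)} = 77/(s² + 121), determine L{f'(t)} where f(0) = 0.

L{f'(t)} = s·F(s) - f(0) = s·77/(s² + 121) - 0 = 77s/(s² + 121)

Final answer: 77s/(s² + 121)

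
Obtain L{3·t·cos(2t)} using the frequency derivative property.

L{cos(2t)} = s/(s² + 4). Derivative: d/ds[s/(s² + 4)] = [(s² + 4) - s·2s]/(s² + 4)² = (4 - s²)/(s² + 4)². So L{t·cos(2t)} = -F'(s) = (s² - 4)/(s² + 4)². Then L{3·t·cos(2t)} = 3·(s² - 4)/(s² + 4)²

Final answer: 3·(s² - 4)/(s² + 4)²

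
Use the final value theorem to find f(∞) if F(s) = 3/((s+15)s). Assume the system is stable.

f(∞) = lim_{s→0} sF(s) = lim_{s→0} 3/(s+15) = 1/5

Final answer: 1/5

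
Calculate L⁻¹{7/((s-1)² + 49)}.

Form: b/((s-a)² + b²) → e^(at)sin(bt). With a=1, b=7

Final answer: e^t·sin(7t)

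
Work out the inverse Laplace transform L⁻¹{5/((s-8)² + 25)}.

Using frequency shift, L⁻¹{5/((s-8)² + 25)} = e^(8t)·sin(5t)

Final answer: e^(8t)·sin(5t)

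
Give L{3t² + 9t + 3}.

L{3t² + 9t + 3} = 3·2/s³ + 9/s² + 3/s = 6/s³ + 9/s² + 3/s

Final answer: 6/s³ + 9/s² + 3/s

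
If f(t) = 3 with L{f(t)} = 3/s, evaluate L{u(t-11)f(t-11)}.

Time shift theorem: L{u(t-a)f(t-a)} = e^(-as)F(s). Here a=11, F(s) = 3/s, so L{u(t-11)f(t-11)} = e^(-11s)·3/s

Final answer: e^(-11s)·3/s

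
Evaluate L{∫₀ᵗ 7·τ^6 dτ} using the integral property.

L{∫₀ᵗ f(τ)dτ} = F(s)/s with f(t) = 7t^6. F(s) = 5040/s^7, so L{∫₀ᵗ 7·τ^6 dτ} = (5040/s^7)/s = 5040/s^8. (Check: ∫₀ᵗ 7·τ^6 dτ = 7t^7/7.)

Final answer: 5040/s^8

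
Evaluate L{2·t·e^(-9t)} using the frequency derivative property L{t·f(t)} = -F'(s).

L{e^(-9t)} = 1/(s+9). By frequency derivative: L{t·e^(-9t)} = -d/ds[1/(s+9)] = -(-1)/(s+9)² = 1/(s+9)². Then L{2·t·e^(-9t)} = 2·1/(s+9)² = 2/(s+9)²

Final answer: 2/(s+9)²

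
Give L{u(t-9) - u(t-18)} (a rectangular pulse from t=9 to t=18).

L{u(t-a)} = e^(-as)/s. L{u(t-9) - u(t-18)} = (e^(-9s) - e^(-18s))/s

Final answer: (e^(-9s) - e^(-18s))/s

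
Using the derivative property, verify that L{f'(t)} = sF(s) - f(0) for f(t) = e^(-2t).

f'(t) = -2e^(-2t). Direct: L{f'(t)} = -2/(s+2). Property: s·1/(s+2) - 1 = (s - (s+2))/(s+2) = -2/(s+2). ✓

Final answer: -2/(s+2)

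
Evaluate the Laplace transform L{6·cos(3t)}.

L{cos(ωt)} = s/(s² + ω²), so L{cos(3t)} = s/(s² + 9). Then L{6·cos(3t)} = 6·s/(s² + 9) = 6s/(s² + 9)

Final answer: 6s/(s² + 9)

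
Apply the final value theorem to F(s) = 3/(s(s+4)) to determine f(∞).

f(∞) = lim_{s→0} s·3/(s(s+4)) = lim_{s→0} 3/(s+4) = 3/4 = 3/4

Final answer: 3/4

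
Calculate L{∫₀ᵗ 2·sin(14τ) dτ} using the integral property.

L{∫₀ᵗ f(τ)dτ} = F(s)/s with F(s) = 28/(s² + 196), so the result is (28/(s² + 196))/s = 28/(s(s² + 196))

Final answer: 28/(s(s² + 196))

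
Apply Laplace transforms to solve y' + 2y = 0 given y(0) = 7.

L{y'} + 2L{y} = 0. sY - 7 + 2Y = 0. Y(s+2) = 7. Y = 7/(s+2)

Final answer: y(t) = 7e^(-2t)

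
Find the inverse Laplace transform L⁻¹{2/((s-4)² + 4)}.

Using frequency shift, L⁻¹{2/((s-4)² + 4)} = e^(4t)·sin(2t)

Final answer: e^(4t)·sin(2t)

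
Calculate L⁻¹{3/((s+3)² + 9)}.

Form: b/((s-a)² + b²) → e^(at)sin(bt). With a=-3, b=3

Final answer: e^(-3t)·sin(3t)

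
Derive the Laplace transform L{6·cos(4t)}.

L{cos(ωt)} = s/(s² + ω²), so L{cos(4t)} = s/(s² + 16). Then L{6·cos(4t)} = 6·s/(s² + 16) = 6s/(s² + 16)

Final answer: 6s/(s² + 16)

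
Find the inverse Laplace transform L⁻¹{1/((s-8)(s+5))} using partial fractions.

Decompose: A/(s-8) + B/(s+5). A = 1/13, B = -1/13. f(t) = (e^(8t) - e^(-5t))/13

Final answer: (e^(8t) - e^(-5t))/13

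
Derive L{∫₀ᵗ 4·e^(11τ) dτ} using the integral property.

L{∫₀ᵗ f(τ)dτ} = F(s)/s with F(s) = 4/(s-11), so L{∫₀ᵗ 4·e^(11τ) dτ} = 4/(s(s-11))

Final answer: 4/(s(s-11))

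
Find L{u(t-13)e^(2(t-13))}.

u(t-a)f(t-a) with f(t)=e^(2t). L{e^(2t)} = 1/(s-2). By time shift: e^(-13s)/(s-2)

Final answer: e^(-13s)/(s-2)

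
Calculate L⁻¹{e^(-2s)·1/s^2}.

L⁻¹{1/s^2} = t. By the time shift theorem, L⁻¹{e^(-as)F(s)} = u(t-a)f(t-a) with a=2, so L⁻¹{e^(-2s)·1/s^2} = u(t-2)·(t-2)

Final answer: u(t-2)·(t-2)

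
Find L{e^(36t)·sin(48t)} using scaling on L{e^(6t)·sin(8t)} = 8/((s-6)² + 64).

Scaling with a=6: L{e^(36t)·sin(48t)} = (1/6) · 8/((s/6-6)² + 64). Simplifying: 48/((s-36)² + 2304)

Final answer: 48/((s-36)² + 2304)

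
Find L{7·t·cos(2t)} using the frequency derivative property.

L{cos(2t)} = s/(s² + 4). Derivative: d/ds[s/(s² + 4)] = [(s² + 4) - s·2s]/(s² + 4)² = (4 - s²)/(s² + 4)². So L{t·cos(2t)} = -F'(s) = (s² - 4)/(s² + 4)². Then L{7·t·cos(2t)} = 7·(s² - 4)/(s² + 4)²

Final answer: 7·(s² - 4)/(s² + 4)²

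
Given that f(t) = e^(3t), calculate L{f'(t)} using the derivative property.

f(0) = 1, F(s) = 1/(s-3). L{f'(t)} = s·F(s) - f(0) = s/(s-3) - 1 = (s - (s-3))/(s-3) = 3/(s-3)

Final answer: 3/(s-3)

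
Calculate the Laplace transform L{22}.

L{22} = 22 · L{1} = 22/s

Final answer: 22/s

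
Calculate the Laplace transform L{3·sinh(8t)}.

L{sinh(ωt)} = ω/(s² - ω²), so L{sinh(8t)} = 8/(s² - 64). Then L{3·sinh(8t)} = 3·8/(s² - 64) = 24/(s² - 64)

Final answer: 24/(s² - 64)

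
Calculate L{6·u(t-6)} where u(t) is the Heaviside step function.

L{u(t-a)} = e^(-as)/s. Here a=6, so L{u(t-6)} = e^(-6s)/s, and L{6·u(t-6)} = 6·e^(-6s)/s

Final answer: 6·e^(-6s)/s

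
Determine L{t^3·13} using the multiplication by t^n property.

L{13} = 13/s. d^1/ds^1[1/s] = -1/s². d^2/ds^2[1/s] = 2/s^3. d^3/ds^3[1/s] = -6/s^4. So L{t^3} = (-1)^{3}·-6/s^4 = 6/s^4. Then L{t^3·13} = 13·6/s^4 = 78/s^4

Final answer: 78/s^4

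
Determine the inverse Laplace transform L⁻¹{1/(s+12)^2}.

L⁻¹{n!/(s-a)^(n+1)} = t^n·e^(at), so L⁻¹{1/(s+12)^2} = t·e^(-12t)

Final answer: t·e^(-12t)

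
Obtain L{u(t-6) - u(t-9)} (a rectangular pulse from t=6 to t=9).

L{u(t-a)} = e^(-as)/s. L{u(t-6) - u(t-9)} = (e^(-6s) - e^(-9s))/s

Final answer: (e^(-6s) - e^(-9s))/s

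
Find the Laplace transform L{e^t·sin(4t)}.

L{e^(at)·sin(ωt)} = ω/((s-a)² + ω²), so L{e^t·sin(4t)} = 4/((s-1)² + 16)

Final answer: 4/((s-1)² + 16)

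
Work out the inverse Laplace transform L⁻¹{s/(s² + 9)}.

L⁻¹{s/(s² + 9)} = cos(3t)

Final answer: cos(3t)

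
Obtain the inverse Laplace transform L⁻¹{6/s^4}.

L⁻¹{n!/s^(n+1)} = t^n with n=3. So L⁻¹{6/s^4} = t^3

Final answer: t^3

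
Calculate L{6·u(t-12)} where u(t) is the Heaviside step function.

L{u(t-a)} = e^(-as)/s. Here a=12, so L{u(t-12)} = e^(-12s)/s, and L{6·u(t-12)} = 6·e^(-12s)/s

Final answer: 6·e^(-12s)/s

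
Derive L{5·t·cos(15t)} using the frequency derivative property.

L{cos(15t)} = s/(s² + 225). Derivative: d/ds[s/(s² + 225)] = [(s² + 225) - s·2s]/(s² + 225)² = (225 - s²)/(s² + 225)². So L{t·cos(15t)} = -F'(s) = (s² - 225)/(s² + 225)². Then L{5·t·cos(15t)} = 5·(s² - 225)/(s² + 225)²

Final answer: 5·(s² - 225)/(s² + 225)²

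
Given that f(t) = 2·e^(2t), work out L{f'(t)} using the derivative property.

f(0) = 2, F(s) = 2/(s-2). L{f'(t)} = s·F(s) - f(0) = 2s/(s-2) - 2 = (2s - 2(s-2))/(s-2) = 4/(s-2)

Final answer: 4/(s-2)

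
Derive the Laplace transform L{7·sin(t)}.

L{sin(ωt)} = ω/(s² + ω²), so L{sin(t)} = 1/(s² + 1). Then L{7·sin(t)} = 7·1/(s² + 1) = 7/(s² + 1)

Final answer: 7/(s² + 1)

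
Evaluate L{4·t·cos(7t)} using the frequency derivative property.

L{cos(7t)} = s/(s² + 49). Derivative: d/ds[s/(s² + 49)] = [(s² + 49) - s·2s]/(s² + 49)² = (49 - s²)/(s² + 49)². So L{t·cos(7t)} = -F'(s) = (s² - 49)/(s² + 49)². Then L{4·t·cos(7t)} = 4·(s² - 49)/(s² + 49)²

Final answer: 4·(s² - 49)/(s² + 49)²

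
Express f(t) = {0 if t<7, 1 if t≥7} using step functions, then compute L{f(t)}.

f(t) = u(t-7). L{u(t-7)} = e^(-7s)/s, so L{f(t)} = e^(-7s)/s

Final answer: e^(-7s)/s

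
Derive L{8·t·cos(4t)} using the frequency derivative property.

L{cos(4t)} = s/(s² + 16). Derivative: d/ds[s/(s² + 16)] = [(s² + 16) - s·2s]/(s² + 16)² = (16 - s²)/(s² + 16)². So L{t·cos(4t)} = -F'(s) = (s² - 16)/(s² + 16)². Then L{8·t·cos(4t)} = 8·(s² - 16)/(s² + 16)²

Final answer: 8·(s² - 16)/(s² + 16)²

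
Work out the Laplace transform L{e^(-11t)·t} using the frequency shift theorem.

L{e^(at)·t^n} = n!/(s-a)^(n+1), so L{e^(-11t)·t} = 1/(s+11)^2

Final answer: 1/(s+11)^2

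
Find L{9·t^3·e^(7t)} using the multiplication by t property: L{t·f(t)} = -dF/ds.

Using L{t^n·e^(at)} = n!/(s-a)^(n+1), L{t^3·e^(7t)} = 6/(s-7)^4, so L{9·t^3·e^(7t)} = 9·6/(s-7)^4 = 54/(s-7)^4

Final answer: 54/(s-7)^4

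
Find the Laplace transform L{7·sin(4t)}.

L{sin(ωt)} = ω/(s² + ω²), so L{sin(4t)} = 4/(s² + 16). Then L{7·sin(4t)} = 7·4/(s² + 16) = 28/(s² + 16)

Final answer: 28/(s² + 16)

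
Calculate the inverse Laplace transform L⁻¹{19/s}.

L⁻¹{c/s} = c, so L⁻¹{19/s} = 19

Final answer: 19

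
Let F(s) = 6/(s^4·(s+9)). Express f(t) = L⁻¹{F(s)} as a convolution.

6/(s^4·(s+9)) = (6/s^4)·(1/(s+9)) = L{t^3}·L{e^(-9t)}. So f(t) = t^3*e^(-9t) = ∫₀ᵗ τ^3·e^(-9(t-τ)) dτ

Final answer: ∫₀ᵗ τ^3·e^(-9(t-τ)) dτ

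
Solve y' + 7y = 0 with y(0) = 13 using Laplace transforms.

L{y'} + 7L{y} = 0. sY - 13 + 7Y = 0. Y(s+7) = 13. Y = 13/(s+7)

Final answer: y(t) = 13e^(-7t)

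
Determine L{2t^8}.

L{t^n} = n!/s^(n+1). So L{2t^8} = 2·8!/s^9 = 80640/s^9

Final answer: 80640/s^9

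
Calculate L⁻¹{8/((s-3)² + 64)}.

Form: b/((s-a)² + b²) → e^(at)sin(bt). With a=3, b=8

Final answer: e^(3t)·sin(8t)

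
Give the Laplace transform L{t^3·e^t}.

L{t^n·e^(at)} = n!/(s-a)^(n+1), so L{t^3·e^t} = 6/(s-1)^4

Final answer: 6/(s-1)^4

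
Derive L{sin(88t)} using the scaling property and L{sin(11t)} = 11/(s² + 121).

Using L{f(at)} = (1/a)F(s/a) with a=8: L{sin(88t)} = (1/8) · 11/((s/8)² + 121) = (1/8) · 11·64/(s² + 7744) = 88/(s² + 7744)

Final answer: 88/(s² + 7744)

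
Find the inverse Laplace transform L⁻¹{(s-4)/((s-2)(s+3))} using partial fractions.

Using partial fractions, f(t) = (-2e^(2t) + 7e^(-3t))/5

Final answer: (-2e^(2t) + 7e^(-3t))/5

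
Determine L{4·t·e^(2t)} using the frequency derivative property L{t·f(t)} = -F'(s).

L{e^(2t)} = 1/(s-2). By frequency derivative: L{t·e^(2t)} = -d/ds[1/(s-2)] = -(-1)/(s-2)² = 1/(s-2)². Then L{4·t·e^(2t)} = 4·1/(s-2)² = 4/(s-2)²

Final answer: 4/(s-2)²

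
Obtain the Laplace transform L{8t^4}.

L{8t^4} = 8 · L{t^4} = 8 · 24/s^5 = 192/s^5

Final answer: 192/s^5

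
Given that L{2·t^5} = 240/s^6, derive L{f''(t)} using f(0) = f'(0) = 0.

L{f''(t)} = s²F(s) - sf(0) - f'(0) = s²·240/s^6 - 0 - 0 = 240/s^4

Final answer: 240/s^4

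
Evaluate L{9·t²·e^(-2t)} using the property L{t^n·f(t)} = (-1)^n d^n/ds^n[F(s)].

L{e^(-2t)} = 1/(s+2). d/ds[1/(s+2)] = -1/(s+2)². d²/ds²[1/(s+2)] = 2/(s+2)³. So L{t²·e^(-2t)} = (-1)² · 2/(s+2)³ = 2/(s+2)³. Then L{9·t²·e^(-2t)} = 9·2/(s+2)³ = 18/(s+2)³

Final answer: 18/(s+2)³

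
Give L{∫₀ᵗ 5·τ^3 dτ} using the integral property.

L{∫₀ᵗ f(τ)dτ} = F(s)/s with f(t) = 5t^3. F(s) = 30/s^4, so L{∫₀ᵗ 5·τ^3 dτ} = (30/s^4)/s = 30/s^5. (Check: ∫₀ᵗ 5·τ^3 dτ = 5t^4/4.)

Final answer: 30/s^5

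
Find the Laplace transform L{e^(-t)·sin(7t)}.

L{e^(at)·sin(ωt)} = ω/((s-a)² + ω²), so L{e^(-t)·sin(7t)} = 7/((s+1)² + 49)

Final answer: 7/((s+1)² + 49)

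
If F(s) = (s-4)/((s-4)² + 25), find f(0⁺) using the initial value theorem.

f(0⁺) = lim_{s→∞} sF(s) = lim_{s→∞} s(s-4)/((s-4)² + 25) = 1

Final answer: 1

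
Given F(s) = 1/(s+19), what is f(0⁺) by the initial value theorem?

f(0⁺) = lim_{s→∞} s·1/(s+19) = lim_{s→∞} s/(s+19) = 1

Final answer: 1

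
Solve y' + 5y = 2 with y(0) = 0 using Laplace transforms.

sY + 5Y = 2/s. Y = 2/(s(s+5)). Partial fractions: Y = 2/5/s - 2/5/(s+5)

Final answer: y(t) = 2/5(1 - e^(-5t))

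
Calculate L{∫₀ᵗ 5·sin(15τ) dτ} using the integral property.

L{∫₀ᵗ f(τ)dτ} = F(s)/s with F(s) = 75/(s² + 225), so the result is (75/(s² + 225))/s = 75/(s(s² + 225))

Final answer: 75/(s(s² + 225))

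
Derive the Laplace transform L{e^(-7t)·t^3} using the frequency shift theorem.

L{e^(at)·t^n} = n!/(s-a)^(n+1), so L{e^(-7t)·t^3} = 6/(s+7)^4

Final answer: 6/(s+7)^4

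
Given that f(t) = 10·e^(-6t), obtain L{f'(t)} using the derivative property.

f(0) = 10, F(s) = 10/(s+6). L{f'(t)} = s·F(s) - f(0) = 10s/(s+6) - 10 = (10s - 10(s+6))/(s+6) = -60/(s+6)

Final answer: -60/(s+6)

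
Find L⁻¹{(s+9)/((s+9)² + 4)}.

Using frequency shift: L⁻¹{(s-a)/((s-a)² + b²)} = e^(at)cos(bt). Here a=-9, b=2

Final answer: e^(-9t)·cos(2t)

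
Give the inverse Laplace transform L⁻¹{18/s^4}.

L⁻¹{n!/s^(n+1)} = t^n with n=3. So L⁻¹{6/s^4} = t^3, and L⁻¹{18/s^4} = (18/6)·t^3 = 3·t^3

Final answer: 3·t^3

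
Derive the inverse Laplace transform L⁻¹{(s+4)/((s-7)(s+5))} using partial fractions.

Using partial fractions, f(t) = (11e^(7t) + e^(-5t))/12

Final answer: (11e^(7t) + e^(-5t))/12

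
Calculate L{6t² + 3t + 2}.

L{6t² + 3t + 2} = 6·2/s³ + 3/s² + 2/s = 12/s³ + 3/s² + 2/s

Final answer: 12/s³ + 3/s² + 2/s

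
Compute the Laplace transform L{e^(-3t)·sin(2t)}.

L{e^(at)·sin(ωt)} = ω/((s-a)² + ω²), so L{e^(-3t)·sin(2t)} = 2/((s+3)² + 4)

Final answer: 2/((s+3)² + 4)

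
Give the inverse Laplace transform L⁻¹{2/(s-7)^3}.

L⁻¹{n!/(s-a)^(n+1)} = t^n·e^(at), so L⁻¹{2/(s-7)^3} = t^2·e^(7t)

Final answer: t^2·e^(7t)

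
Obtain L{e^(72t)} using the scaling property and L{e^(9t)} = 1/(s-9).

Using L{f(at)} = (1/a)F(s/a) with a=8 and f(t) = e^(9t): L{e^(72t)} = (1/8) · 1/((s/8)-9) = (1/8) · 8/(s-72) = 1/(s-72)

Final answer: 1/(s-72)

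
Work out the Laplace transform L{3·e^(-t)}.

L{e^(at)} = 1/(s-a), so L{e^(-t)} = 1/(s+1). Then L{3·e^(-t)} = 3/(s+1)

Final answer: 3/(s+1)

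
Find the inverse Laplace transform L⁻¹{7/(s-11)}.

L⁻¹{1/(s-a)} = e^(at), so L⁻¹{1/(s-11)} = e^(11t), and L⁻¹{7/(s-11)} = 7·e^(11t)

Final answer: 7·e^(11t)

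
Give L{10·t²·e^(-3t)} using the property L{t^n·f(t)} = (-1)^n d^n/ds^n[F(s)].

L{e^(-3t)} = 1/(s+3). d/ds[1/(s+3)] = -1/(s+3)². d²/ds²[1/(s+3)] = 2/(s+3)³. So L{t²·e^(-3t)} = (-1)² · 2/(s+3)³ = 2/(s+3)³. Then L{10·t²·e^(-3t)} = 10·2/(s+3)³ = 20/(s+3)³

Final answer: 20/(s+3)³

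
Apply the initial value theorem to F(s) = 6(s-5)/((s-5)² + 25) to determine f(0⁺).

f(0⁺) = lim_{s→∞} sF(s) = lim_{s→∞} 6s(s-5)/((s-5)² + 25) = 6

Final answer: 6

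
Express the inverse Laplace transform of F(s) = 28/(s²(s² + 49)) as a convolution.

28/(s²(s² + 49)) = (1/s²)·(28/(s² + 49)) = L{t}·L{4·sin(7t)}. So f(t) = t*(4·sin(7t)) = ∫₀ᵗ 4τ·sin(7(t-τ)) dτ

Final answer: ∫₀ᵗ 4τ·sin(7(t-τ)) dτ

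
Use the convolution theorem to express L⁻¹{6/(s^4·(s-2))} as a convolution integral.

6/(s^4·(s-2)) = (6/s^4)·(1/(s-2)) = L{t^3}·L{e^(2t)}. So f(t) = t^3*e^(2t) = ∫₀ᵗ τ^3·e^(2(t-τ)) dτ

Final answer: ∫₀ᵗ τ^3·e^(2(t-τ)) dτ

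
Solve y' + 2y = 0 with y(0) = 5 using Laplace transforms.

L{y'} + 2L{y} = 0. sY - 5 + 2Y = 0. Y(s+2) = 5. Y = 5/(s+2)

Final answer: y(t) = 5e^(-2t)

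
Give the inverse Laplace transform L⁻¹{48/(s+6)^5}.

L⁻¹{n!/(s-a)^(n+1)} = t^n·e^(at) with n=4, a=-6. So L⁻¹{24/(s+6)^5} = t^4·e^(-6t), and L⁻¹{48/(s+6)^5} = (48/24)·t^4·e^(-6t) = 2·t^4·e^(-6t)

Final answer: 2·t^4·e^(-6t)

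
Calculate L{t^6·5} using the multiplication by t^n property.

L{5} = 5/s. d^1/ds^1[1/s] = -1/s². d^2/ds^2[1/s] = 2/s^3. d^3/ds^3[1/s] = -6/s^4. d^4/ds^4[1/s] = 24/s^5. d^5/ds^5[1/s] = -120/s^6. d^6/ds^6[1/s] = 720/s^7. So L{t^6} = (-1)^{6}·720/s^7 = 720/s^7. Then L{t^6·5} = 5·720/s^7 = 3600/s^7

Final answer: 3600/s^7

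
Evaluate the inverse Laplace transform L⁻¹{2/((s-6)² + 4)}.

Using frequency shift, L⁻¹{2/((s-6)² + 4)} = e^(6t)·sin(2t)

Final answer: e^(6t)·sin(2t)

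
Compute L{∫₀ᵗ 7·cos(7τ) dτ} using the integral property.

L{∫₀ᵗ f(τ)dτ} = F(s)/s with F(s) = 7s/(s² + 49), so the result is (7s/(s² + 49))/s = 7/(s² + 49)

Final answer: 7/(s² + 49)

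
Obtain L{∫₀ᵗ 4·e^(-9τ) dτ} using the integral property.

L{∫₀ᵗ f(τ)dτ} = F(s)/s with F(s) = 4/(s+9), so L{∫₀ᵗ 4·e^(-9τ) dτ} = 4/(s(s+9))

Final answer: 4/(s(s+9))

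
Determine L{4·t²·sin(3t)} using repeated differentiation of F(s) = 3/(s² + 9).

F(s) = 3/(s² + 9). F'(s) = -6s/(s² + 9)². F''(s) = -6(9 - 3s²)/(s² + 9)³ = (18s² - 54)/(s² + 9)³. So L{t²·sin(3t)} = (-1)² F''(s) = (18s² - 54)/(s² + 9)³. Then L{4·t²·sin(3t)} = 4·(18s² - 54)/(s² + 9)³ = (72s² - 216)/(s² + 9)³

Final answer: (72s² - 216)/(s² + 9)³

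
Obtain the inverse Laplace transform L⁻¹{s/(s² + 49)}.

L⁻¹{s/(s² + 49)} = cos(7t)

Final answer: cos(7t)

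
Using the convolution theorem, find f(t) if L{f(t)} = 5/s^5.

5/s^5 = (5/s)·(1/s^4) = L{5}·L{t^3/6}. By convolution, f(t) = 5*t^3/6 = ∫₀ᵗ 5·τ^3/6 dτ = 5·t^4/24

Final answer: 5·t^4/24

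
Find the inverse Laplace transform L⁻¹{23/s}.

L⁻¹{c/s} = c, so L⁻¹{23/s} = 23

Final answer: 23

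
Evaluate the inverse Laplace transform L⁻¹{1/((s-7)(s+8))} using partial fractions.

Decompose: A/(s-7) + B/(s+8). A = 1/15, B = -1/15. f(t) = (e^(7t) - e^(-8t))/15

Final answer: (e^(7t) - e^(-8t))/15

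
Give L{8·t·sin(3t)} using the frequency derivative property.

L{sin(3t)} = 3/(s² + 9). By L{t·f(t)} = -F'(s): -d/ds[3/(s² + 9)] = -(3)·(-2s)/(s² + 9)² = 6s/(s² + 9)². Then L{8·t·sin(3t)} = 8·6s/(s² + 9)² = 48s/(s² + 9)²

Final answer: 48s/(s² + 9)²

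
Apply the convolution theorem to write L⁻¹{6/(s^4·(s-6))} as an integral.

6/(s^4·(s-6)) = (6/s^4)·(1/(s-6)) = L{t^3}·L{e^(6t)}. So f(t) = t^3*e^(6t) = ∫₀ᵗ τ^3·e^(6(t-τ)) dτ

Final answer: ∫₀ᵗ τ^3·e^(6(t-τ)) dτ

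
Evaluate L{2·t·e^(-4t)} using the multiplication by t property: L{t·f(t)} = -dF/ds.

Using L{t^n·e^(at)} = n!/(s-a)^(n+1), L{t·e^(-4t)} = 1/(s+4)^2, so L{2·t·e^(-4t)} = 2·1/(s+4)^2 = 2/(s+4)^2

Final answer: 2/(s+4)^2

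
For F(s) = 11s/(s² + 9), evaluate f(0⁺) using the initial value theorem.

f(0⁺) = lim_{s→∞} s·11s/(s² + 9) = lim_{s→∞} 11s²/(s² + 9) = 11

Final answer: 11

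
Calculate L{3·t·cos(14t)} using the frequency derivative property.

L{cos(14t)} = s/(s² + 196). Derivative: d/ds[s/(s² + 196)] = [(s² + 196) - s·2s]/(s² + 196)² = (196 - s²)/(s² + 196)². So L{t·cos(14t)} = -F'(s) = (s² - 196)/(s² + 196)². Then L{3·t·cos(14t)} = 3·(s² - 196)/(s² + 196)²

Final answer: 3·(s² - 196)/(s² + 196)²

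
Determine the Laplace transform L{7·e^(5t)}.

L{e^(at)} = 1/(s-a), so L{e^(5t)} = 1/(s-5). Then L{7·e^(5t)} = 7/(s-5)

Final answer: 7/(s-5)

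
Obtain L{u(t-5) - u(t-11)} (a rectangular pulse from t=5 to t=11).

L{u(t-a)} = e^(-as)/s. L{u(t-5) - u(t-11)} = (e^(-5s) - e^(-11s))/s

Final answer: (e^(-5s) - e^(-11s))/s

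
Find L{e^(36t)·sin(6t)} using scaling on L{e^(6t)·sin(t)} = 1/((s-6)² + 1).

Scaling with a=6: L{e^(36t)·sin(6t)} = (1/6) · 1/((s/6-6)² + 1). Simplifying: 6/((s-36)² + 36)

Final answer: 6/((s-36)² + 36)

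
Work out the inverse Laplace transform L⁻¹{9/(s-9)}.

L⁻¹{1/(s-a)} = e^(at), so L⁻¹{1/(s-9)} = e^(9t), and L⁻¹{9/(s-9)} = 9·e^(9t)

Final answer: 9·e^(9t)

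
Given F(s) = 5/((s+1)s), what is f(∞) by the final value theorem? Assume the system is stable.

f(∞) = lim_{s→0} sF(s) = lim_{s→0} 5/(s+1) = 5

Final answer: 5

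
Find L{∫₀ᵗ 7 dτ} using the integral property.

L{∫₀ᵗ f(τ)dτ} = F(s)/s with f(t) = 7. F(s) = 7/s, so L{∫₀ᵗ 7 dτ} = (7/s)/s = 7/s². (Check: ∫₀ᵗ 7 dτ = 7t.)

Final answer: 7/s²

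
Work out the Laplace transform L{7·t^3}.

L{t^n} = n!/s^(n+1), so L{t^3} = 6/s^4. Then L{7·t^3} = 7·6/s^4 = 42/s^4

Final answer: 42/s^4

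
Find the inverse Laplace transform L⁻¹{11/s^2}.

L⁻¹{n!/s^(n+1)} = t^n with n=1. So L⁻¹{1/s^2} = t, and L⁻¹{11/s^2} = (11/1)·t = 11·t

Final answer: 11·t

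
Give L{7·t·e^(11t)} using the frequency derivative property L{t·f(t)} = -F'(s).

L{e^(11t)} = 1/(s-11). By frequency derivative: L{t·e^(11t)} = -d/ds[1/(s-11)] = -(-1)/(s-11)² = 1/(s-11)². Then L{7·t·e^(11t)} = 7·1/(s-11)² = 7/(s-11)²

Final answer: 7/(s-11)²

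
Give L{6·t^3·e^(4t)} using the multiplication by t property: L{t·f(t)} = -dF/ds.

Using L{t^n·e^(at)} = n!/(s-a)^(n+1), L{t^3·e^(4t)} = 6/(s-4)^4, so L{6·t^3·e^(4t)} = 6·6/(s-4)^4 = 36/(s-4)^4

Final answer: 36/(s-4)^4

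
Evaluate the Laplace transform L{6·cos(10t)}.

L{cos(ωt)} = s/(s² + ω²), so L{cos(10t)} = s/(s² + 100). Then L{6·cos(10t)} = 6·s/(s² + 100) = 6s/(s² + 100)

Final answer: 6s/(s² + 100)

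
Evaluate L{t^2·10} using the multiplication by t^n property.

L{10} = 10/s. d^1/ds^1[1/s] = -1/s². d^2/ds^2[1/s] = 2/s^3. So L{t^2} = (-1)^{2}·2/s^3 = 2/s^3. Then L{t^2·10} = 10·2/s^3 = 20/s^3

Final answer: 20/s^3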